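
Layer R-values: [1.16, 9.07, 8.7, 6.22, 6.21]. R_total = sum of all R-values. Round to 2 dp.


R_total = 1.16 + 9.07 + 8.7 + 6.22 + 6.21 = 31.36

31.36


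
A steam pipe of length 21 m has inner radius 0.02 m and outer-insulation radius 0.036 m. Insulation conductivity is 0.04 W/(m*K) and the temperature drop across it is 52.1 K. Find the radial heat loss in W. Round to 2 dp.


Q = 2*pi*0.04*21*52.1/ln(0.036/0.02) = 467.82 W

467.82 W


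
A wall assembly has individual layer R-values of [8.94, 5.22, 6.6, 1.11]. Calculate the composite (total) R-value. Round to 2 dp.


R_total = 8.94 + 5.22 + 6.6 + 1.11 = 21.87

21.87


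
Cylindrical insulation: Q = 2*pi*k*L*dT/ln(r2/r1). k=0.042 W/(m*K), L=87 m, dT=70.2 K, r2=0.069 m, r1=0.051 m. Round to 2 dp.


Q = 2*pi*0.042*87*70.2/ln(0.069/0.051) = 5331.81 W

5331.81 W


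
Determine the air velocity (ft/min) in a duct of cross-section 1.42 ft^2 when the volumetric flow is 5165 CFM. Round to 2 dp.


V = 5165 / 1.42 = 3637.32 ft/min

3637.32 ft/min


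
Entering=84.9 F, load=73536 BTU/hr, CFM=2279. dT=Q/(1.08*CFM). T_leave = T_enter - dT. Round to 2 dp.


dT = 73536/(1.08*2279) = 29.8767
T_leave = 84.9 - 29.8767 = 55.02 F

55.02 F


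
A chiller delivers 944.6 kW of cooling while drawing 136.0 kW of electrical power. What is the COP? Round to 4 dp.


COP = 944.6 / 136.0 = 6.9456

6.9456


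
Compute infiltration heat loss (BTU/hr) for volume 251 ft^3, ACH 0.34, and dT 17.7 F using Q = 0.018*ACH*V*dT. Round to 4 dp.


Q = 0.018 * 0.34 * 251 * 17.7 = 27.1893 BTU/hr

27.1893 BTU/hr


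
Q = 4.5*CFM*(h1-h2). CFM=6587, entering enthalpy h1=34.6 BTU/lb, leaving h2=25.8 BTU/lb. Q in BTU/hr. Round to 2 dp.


Q = 4.5 * 6587 * (34.6 - 25.8) = 260845.20 BTU/hr

260845.20 BTU/hr


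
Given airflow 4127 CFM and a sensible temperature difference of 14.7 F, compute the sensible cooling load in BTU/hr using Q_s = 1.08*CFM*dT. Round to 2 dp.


Q = 1.08 * 4127 * 14.7 = 65520.25 BTU/hr

65520.25 BTU/hr


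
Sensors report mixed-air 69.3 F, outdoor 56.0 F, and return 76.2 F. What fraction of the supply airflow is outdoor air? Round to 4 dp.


frac = (69.3 - 76.2) / (56.0 - 76.2) = 0.3416

0.3416


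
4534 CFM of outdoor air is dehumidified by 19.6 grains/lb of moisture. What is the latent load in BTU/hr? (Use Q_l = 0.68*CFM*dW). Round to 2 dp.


Q = 0.68 * 4534 * 19.6 = 60429.15 BTU/hr

60429.15 BTU/hr


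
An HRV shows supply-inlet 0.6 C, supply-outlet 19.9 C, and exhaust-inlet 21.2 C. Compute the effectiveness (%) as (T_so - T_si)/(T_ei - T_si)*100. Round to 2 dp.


eff = (19.9-0.6)/(21.2-0.6)*100 = 93.69 %

93.69 %


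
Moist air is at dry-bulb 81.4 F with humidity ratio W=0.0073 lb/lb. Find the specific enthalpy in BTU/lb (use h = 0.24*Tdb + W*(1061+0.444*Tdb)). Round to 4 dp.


h = 0.24*81.4 + 0.0073*(1061+0.444*81.4) = 27.5451 BTU/lb

27.5451 BTU/lb


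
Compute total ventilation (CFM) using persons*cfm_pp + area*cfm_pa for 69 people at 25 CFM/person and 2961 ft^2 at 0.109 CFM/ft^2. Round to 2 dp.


Total = 69*25 + 2961*0.109 = 2047.75 CFM

2047.75 CFM


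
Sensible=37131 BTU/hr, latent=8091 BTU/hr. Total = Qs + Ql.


Qt = 37131 + 8091 = 45222 BTU/hr

45222 BTU/hr


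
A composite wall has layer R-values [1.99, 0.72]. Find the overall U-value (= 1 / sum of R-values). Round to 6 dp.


R_total = 1.99 + 0.72 = 2.71
U = 1/2.71 = 0.369004

0.369004


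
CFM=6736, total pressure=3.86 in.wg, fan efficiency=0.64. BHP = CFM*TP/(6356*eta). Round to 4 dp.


BHP = 6736 * 3.86 / (6356 * 0.64) = 6.3918 hp

6.3918 hp


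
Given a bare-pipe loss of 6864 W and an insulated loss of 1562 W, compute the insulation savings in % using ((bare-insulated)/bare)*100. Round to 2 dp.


Savings = ((6864-1562)/6864)*100 = 77.24 %

77.24 %


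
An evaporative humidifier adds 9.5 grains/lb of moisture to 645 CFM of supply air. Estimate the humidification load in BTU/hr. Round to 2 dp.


Q = 0.68 * 645 * 9.5 = 4166.70 BTU/hr

4166.70 BTU/hr


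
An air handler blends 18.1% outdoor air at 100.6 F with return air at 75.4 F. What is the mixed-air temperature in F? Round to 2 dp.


T_mix = 75.4 + (18.1/100)*(100.6-75.4) = 79.96 F

79.96 F


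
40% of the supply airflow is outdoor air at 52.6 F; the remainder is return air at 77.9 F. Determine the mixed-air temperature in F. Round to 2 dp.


T_mix = 0.4*52.6 + 0.6*77.9 = 67.78 F

67.78 F


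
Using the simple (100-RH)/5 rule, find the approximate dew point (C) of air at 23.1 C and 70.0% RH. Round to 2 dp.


Td = 23.1 - (100-70.0)/5 = 17.10 C

17.10 C


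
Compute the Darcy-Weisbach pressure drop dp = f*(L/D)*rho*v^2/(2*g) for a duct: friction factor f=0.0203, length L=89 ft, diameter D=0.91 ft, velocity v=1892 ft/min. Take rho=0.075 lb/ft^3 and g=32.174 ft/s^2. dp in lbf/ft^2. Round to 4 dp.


v_fps = 1892/60 = 31.5333 ft/s
dp = 0.0203*(89/0.91)*0.075*31.5333^2/(2*32.174) = 2.3010 lbf/ft^2

2.3010 lbf/ft^2


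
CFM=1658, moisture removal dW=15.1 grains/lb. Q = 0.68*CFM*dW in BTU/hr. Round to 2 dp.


Q = 0.68 * 1658 * 15.1 = 17024.34 BTU/hr

17024.34 BTU/hr


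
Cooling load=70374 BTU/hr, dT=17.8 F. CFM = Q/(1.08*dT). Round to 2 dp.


CFM = 70374 / (1.08 * 17.8) = 3660.74

3660.74 CFM


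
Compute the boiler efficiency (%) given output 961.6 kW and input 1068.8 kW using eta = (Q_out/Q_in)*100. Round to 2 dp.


eta = (961.6/1068.8)*100 = 89.97 %

89.97 %


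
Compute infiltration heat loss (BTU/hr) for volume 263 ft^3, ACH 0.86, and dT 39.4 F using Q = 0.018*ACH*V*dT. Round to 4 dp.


Q = 0.018 * 0.86 * 263 * 39.4 = 160.4069 BTU/hr

160.4069 BTU/hr


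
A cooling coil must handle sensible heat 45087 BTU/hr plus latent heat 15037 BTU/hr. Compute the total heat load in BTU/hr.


Qt = 45087 + 15037 = 60124 BTU/hr

60124 BTU/hr


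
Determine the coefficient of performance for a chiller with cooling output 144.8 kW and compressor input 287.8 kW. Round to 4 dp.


COP = 144.8 / 287.8 = 0.5031

0.5031


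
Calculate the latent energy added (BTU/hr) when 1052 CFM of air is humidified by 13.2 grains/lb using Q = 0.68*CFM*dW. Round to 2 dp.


Q = 0.68 * 1052 * 13.2 = 9442.75 BTU/hr

9442.75 BTU/hr


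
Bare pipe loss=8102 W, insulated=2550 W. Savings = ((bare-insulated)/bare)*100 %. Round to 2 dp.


Savings = ((8102-2550)/8102)*100 = 68.53 %

68.53 %


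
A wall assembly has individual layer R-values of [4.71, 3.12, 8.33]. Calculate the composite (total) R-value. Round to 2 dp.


R_total = 4.71 + 3.12 + 8.33 = 16.16

16.16


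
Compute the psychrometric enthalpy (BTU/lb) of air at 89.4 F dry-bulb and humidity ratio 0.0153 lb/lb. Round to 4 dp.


h = 0.24*89.4 + 0.0153*(1061+0.444*89.4) = 38.2966 BTU/lb

38.2966 BTU/lb


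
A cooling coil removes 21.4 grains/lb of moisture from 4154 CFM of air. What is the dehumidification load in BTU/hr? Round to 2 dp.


Q = 0.68 * 4154 * 21.4 = 60449.01 BTU/hr

60449.01 BTU/hr


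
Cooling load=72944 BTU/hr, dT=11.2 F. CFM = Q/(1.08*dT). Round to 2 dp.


CFM = 72944 / (1.08 * 11.2) = 6030.42

6030.42 CFM


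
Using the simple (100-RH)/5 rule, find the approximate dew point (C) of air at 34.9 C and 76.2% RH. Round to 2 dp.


Td = 34.9 - (100-76.2)/5 = 30.14 C

30.14 C


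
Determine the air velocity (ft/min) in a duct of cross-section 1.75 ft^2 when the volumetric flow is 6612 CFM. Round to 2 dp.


V = 6612 / 1.75 = 3778.29 ft/min

3778.29 ft/min


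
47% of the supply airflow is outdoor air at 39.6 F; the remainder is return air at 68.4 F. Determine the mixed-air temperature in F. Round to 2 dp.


T_mix = 0.47*39.6 + 0.53*68.4 = 54.86 F

54.86 F


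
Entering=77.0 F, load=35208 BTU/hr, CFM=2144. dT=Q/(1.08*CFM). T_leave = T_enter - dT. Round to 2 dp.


dT = 35208/(1.08*2144) = 15.2052
T_leave = 77.0 - 15.2052 = 61.79 F

61.79 F


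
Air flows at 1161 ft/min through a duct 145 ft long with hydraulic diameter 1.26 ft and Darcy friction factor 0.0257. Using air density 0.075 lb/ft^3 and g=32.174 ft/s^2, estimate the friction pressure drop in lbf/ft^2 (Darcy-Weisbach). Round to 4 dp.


v_fps = 1161/60 = 19.35 ft/s
dp = 0.0257*(145/1.26)*0.075*19.35^2/(2*32.174) = 1.2907 lbf/ft^2

1.2907 lbf/ft^2


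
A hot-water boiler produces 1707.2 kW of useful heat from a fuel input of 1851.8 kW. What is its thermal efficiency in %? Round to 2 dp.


eta = (1707.2/1851.8)*100 = 92.19 %

92.19 %


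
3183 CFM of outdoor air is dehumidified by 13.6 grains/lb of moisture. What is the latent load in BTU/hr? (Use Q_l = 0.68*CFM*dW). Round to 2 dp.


Q = 0.68 * 3183 * 13.6 = 29436.38 BTU/hr

29436.38 BTU/hr


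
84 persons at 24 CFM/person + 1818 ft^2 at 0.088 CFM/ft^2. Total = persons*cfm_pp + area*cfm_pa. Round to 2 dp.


Total = 84*24 + 1818*0.088 = 2175.98 CFM

2175.98 CFM


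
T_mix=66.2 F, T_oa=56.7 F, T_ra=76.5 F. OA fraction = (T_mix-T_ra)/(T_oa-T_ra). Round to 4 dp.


frac = (66.2 - 76.5) / (56.7 - 76.5) = 0.5202

0.5202


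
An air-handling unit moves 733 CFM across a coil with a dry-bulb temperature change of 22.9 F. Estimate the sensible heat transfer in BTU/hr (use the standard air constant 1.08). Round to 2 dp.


Q = 1.08 * 733 * 22.9 = 18128.56 BTU/hr

18128.56 BTU/hr


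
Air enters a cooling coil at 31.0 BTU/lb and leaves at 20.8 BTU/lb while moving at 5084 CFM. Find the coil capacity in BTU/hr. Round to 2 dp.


Q = 4.5 * 5084 * (31.0 - 20.8) = 233355.60 BTU/hr

233355.60 BTU/hr


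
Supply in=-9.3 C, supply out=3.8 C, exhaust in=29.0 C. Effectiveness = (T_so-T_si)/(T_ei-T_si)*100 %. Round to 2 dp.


eff = (3.8-(-9.3))/(29.0-(-9.3))*100 = 34.20 %

34.20 %


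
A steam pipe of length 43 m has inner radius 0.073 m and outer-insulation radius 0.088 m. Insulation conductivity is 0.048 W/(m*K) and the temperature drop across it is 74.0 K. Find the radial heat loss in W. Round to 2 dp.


Q = 2*pi*0.048*43*74.0/ln(0.088/0.073) = 5135.29 W

5135.29 W


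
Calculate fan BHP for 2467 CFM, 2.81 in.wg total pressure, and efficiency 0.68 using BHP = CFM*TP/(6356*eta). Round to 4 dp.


BHP = 2467 * 2.81 / (6356 * 0.68) = 1.6039 hp

1.6039 hp


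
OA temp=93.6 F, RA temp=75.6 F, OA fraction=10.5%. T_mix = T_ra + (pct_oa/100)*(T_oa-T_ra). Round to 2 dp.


T_mix = 75.6 + (10.5/100)*(93.6-75.6) = 77.49 F

77.49 F


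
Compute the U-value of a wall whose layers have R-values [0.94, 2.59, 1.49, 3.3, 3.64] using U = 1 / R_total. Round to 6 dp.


R_total = 0.94 + 2.59 + 1.49 + 3.3 + 3.64 = 11.96
U = 1/11.96 = 0.083612

0.083612


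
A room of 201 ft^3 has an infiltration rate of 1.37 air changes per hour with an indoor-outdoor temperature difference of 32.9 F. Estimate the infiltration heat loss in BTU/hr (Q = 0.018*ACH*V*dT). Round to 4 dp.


Q = 0.018 * 1.37 * 201 * 32.9 = 163.0741 BTU/hr

163.0741 BTU/hr


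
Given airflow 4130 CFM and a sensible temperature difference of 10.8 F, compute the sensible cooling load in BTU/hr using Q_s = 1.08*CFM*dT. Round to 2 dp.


Q = 1.08 * 4130 * 10.8 = 48172.32 BTU/hr

48172.32 BTU/hr


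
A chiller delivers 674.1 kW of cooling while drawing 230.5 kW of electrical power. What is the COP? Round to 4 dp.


COP = 674.1 / 230.5 = 2.9245

2.9245


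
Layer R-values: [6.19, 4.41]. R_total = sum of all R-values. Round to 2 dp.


R_total = 6.19 + 4.41 = 10.60

10.60


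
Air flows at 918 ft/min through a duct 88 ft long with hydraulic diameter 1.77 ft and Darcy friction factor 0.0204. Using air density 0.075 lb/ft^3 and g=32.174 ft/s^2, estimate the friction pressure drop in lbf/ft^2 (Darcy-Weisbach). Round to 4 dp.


v_fps = 918/60 = 15.3 ft/s
dp = 0.0204*(88/1.77)*0.075*15.3^2/(2*32.174) = 0.2767 lbf/ft^2

0.2767 lbf/ft^2


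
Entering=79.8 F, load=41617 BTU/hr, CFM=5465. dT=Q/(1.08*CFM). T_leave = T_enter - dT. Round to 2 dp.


dT = 41617/(1.08*5465) = 7.0511
T_leave = 79.8 - 7.0511 = 72.75 F

72.75 F


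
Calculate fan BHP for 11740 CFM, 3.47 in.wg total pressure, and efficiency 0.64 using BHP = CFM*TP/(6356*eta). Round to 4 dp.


BHP = 11740 * 3.47 / (6356 * 0.64) = 10.0146 hp

10.0146 hp


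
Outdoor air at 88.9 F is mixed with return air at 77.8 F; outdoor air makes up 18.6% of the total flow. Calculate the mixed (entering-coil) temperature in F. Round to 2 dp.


T_mix = 77.8 + (18.6/100)*(88.9-77.8) = 79.86 F

79.86 F


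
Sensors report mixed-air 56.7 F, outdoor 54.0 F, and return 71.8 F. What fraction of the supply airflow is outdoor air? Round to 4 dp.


frac = (56.7 - 71.8) / (54.0 - 71.8) = 0.8483

0.8483


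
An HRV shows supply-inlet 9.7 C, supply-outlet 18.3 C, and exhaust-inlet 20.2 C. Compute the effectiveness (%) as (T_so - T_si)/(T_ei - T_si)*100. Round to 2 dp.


eff = (18.3-9.7)/(20.2-9.7)*100 = 81.90 %

81.90 %


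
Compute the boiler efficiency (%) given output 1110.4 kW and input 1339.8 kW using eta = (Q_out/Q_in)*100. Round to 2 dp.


eta = (1110.4/1339.8)*100 = 82.88 %

82.88 %


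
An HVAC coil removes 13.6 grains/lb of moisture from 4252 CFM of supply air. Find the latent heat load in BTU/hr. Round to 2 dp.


Q = 0.68 * 4252 * 13.6 = 39322.50 BTU/hr

39322.50 BTU/hr


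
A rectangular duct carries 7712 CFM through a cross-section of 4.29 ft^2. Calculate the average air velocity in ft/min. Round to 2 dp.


V = 7712 / 4.29 = 1797.67 ft/min

1797.67 ft/min


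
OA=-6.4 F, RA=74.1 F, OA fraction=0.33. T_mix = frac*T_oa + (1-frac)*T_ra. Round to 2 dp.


T_mix = 0.33*(-6.4) + 0.67*74.1 = 47.54 F

47.54 F


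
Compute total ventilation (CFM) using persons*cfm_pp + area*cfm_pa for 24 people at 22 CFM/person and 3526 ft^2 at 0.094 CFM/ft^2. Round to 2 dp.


Total = 24*22 + 3526*0.094 = 859.44 CFM

859.44 CFM


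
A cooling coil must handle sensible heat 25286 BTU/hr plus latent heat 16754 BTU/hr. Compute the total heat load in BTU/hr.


Qt = 25286 + 16754 = 42040 BTU/hr

42040 BTU/hr


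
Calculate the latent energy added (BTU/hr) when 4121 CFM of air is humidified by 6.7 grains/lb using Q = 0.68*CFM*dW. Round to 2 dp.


Q = 0.68 * 4121 * 6.7 = 18775.28 BTU/hr

18775.28 BTU/hr


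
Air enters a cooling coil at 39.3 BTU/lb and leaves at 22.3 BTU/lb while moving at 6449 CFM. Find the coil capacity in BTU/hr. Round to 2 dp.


Q = 4.5 * 6449 * (39.3 - 22.3) = 493348.50 BTU/hr

493348.50 BTU/hr


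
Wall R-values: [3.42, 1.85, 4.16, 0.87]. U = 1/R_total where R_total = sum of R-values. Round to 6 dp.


R_total = 3.42 + 1.85 + 4.16 + 0.87 = 10.30
U = 1/10.30 = 0.097087

0.097087


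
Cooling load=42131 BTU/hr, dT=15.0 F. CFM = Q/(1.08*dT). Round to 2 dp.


CFM = 42131 / (1.08 * 15.0) = 2600.68

2600.68 CFM


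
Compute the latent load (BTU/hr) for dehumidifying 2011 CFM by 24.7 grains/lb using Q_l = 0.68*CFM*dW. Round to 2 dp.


Q = 0.68 * 2011 * 24.7 = 33776.76 BTU/hr

33776.76 BTU/hr


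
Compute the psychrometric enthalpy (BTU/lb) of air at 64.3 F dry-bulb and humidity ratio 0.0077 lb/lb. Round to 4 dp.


h = 0.24*64.3 + 0.0077*(1061+0.444*64.3) = 23.8215 BTU/lb

23.8215 BTU/lb


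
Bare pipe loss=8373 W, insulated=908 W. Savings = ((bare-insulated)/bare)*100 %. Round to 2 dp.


Savings = ((8373-908)/8373)*100 = 89.16 %

89.16 %


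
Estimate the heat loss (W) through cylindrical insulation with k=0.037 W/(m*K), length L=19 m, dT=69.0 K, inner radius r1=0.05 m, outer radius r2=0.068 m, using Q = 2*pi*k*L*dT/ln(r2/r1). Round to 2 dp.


Q = 2*pi*0.037*19*69.0/ln(0.068/0.05) = 991.20 W

991.20 W


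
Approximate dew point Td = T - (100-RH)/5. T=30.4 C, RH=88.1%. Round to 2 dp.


Td = 30.4 - (100-88.1)/5 = 28.02 C

28.02 C


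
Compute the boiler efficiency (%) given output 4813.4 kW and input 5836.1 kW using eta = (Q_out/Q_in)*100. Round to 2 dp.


eta = (4813.4/5836.1)*100 = 82.48 %

82.48 %


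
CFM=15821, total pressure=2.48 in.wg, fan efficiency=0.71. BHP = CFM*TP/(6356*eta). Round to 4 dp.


BHP = 15821 * 2.48 / (6356 * 0.71) = 8.6945 hp

8.6945 hp


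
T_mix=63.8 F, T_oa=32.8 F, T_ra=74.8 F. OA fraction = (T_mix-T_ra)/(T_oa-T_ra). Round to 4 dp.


frac = (63.8 - 74.8) / (32.8 - 74.8) = 0.2619

0.2619


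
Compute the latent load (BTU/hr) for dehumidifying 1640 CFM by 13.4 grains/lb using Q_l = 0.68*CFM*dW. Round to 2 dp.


Q = 0.68 * 1640 * 13.4 = 14943.68 BTU/hr

14943.68 BTU/hr


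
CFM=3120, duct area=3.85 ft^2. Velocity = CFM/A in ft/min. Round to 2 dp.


V = 3120 / 3.85 = 810.39 ft/min

810.39 ft/min


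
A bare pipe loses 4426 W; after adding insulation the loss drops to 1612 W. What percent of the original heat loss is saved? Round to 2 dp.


Savings = ((4426-1612)/4426)*100 = 63.58 %

63.58 %


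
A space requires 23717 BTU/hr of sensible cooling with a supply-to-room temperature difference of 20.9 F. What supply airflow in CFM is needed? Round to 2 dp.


CFM = 23717 / (1.08 * 20.9) = 1050.73

1050.73 CFM


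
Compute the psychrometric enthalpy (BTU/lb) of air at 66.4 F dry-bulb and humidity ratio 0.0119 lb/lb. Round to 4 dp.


h = 0.24*66.4 + 0.0119*(1061+0.444*66.4) = 28.9127 BTU/lb

28.9127 BTU/lb


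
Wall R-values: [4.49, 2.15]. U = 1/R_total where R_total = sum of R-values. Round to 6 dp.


R_total = 4.49 + 2.15 = 6.64
U = 1/6.64 = 0.150602

0.150602


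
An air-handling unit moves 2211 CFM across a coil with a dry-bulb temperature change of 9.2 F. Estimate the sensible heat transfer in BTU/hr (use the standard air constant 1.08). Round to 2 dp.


Q = 1.08 * 2211 * 9.2 = 21968.50 BTU/hr

21968.50 BTU/hr


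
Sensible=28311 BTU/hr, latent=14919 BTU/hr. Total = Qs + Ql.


Qt = 28311 + 14919 = 43230 BTU/hr

43230 BTU/hr


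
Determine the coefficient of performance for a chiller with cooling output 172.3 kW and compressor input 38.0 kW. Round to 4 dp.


COP = 172.3 / 38.0 = 4.5342

4.5342


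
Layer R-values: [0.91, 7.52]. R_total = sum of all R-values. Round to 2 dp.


R_total = 0.91 + 7.52 = 8.43

8.43


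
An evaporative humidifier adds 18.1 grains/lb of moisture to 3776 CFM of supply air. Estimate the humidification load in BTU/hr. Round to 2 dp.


Q = 0.68 * 3776 * 18.1 = 46475.01 BTU/hr

46475.01 BTU/hr


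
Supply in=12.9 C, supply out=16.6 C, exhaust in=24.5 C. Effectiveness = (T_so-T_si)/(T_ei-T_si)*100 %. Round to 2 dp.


eff = (16.6-12.9)/(24.5-12.9)*100 = 31.90 %

31.90 %


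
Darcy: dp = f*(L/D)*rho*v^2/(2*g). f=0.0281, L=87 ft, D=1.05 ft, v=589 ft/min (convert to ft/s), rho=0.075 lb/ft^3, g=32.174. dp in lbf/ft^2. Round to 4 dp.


v_fps = 589/60 = 9.8167 ft/s
dp = 0.0281*(87/1.05)*0.075*9.8167^2/(2*32.174) = 0.2615 lbf/ft^2

0.2615 lbf/ft^2


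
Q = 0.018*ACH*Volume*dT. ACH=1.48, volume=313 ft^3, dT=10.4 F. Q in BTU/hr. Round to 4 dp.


Q = 0.018 * 1.48 * 313 * 10.4 = 86.7185 BTU/hr

86.7185 BTU/hr


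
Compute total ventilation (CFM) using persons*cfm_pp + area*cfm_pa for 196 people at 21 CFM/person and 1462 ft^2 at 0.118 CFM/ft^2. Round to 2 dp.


Total = 196*21 + 1462*0.118 = 4288.52 CFM

4288.52 CFM


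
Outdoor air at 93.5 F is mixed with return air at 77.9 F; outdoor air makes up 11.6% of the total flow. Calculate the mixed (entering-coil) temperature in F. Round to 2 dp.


T_mix = 77.9 + (11.6/100)*(93.5-77.9) = 79.71 F

79.71 F


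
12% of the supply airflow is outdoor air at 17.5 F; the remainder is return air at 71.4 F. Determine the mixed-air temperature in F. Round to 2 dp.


T_mix = 0.12*17.5 + 0.88*71.4 = 64.93 F

64.93 F


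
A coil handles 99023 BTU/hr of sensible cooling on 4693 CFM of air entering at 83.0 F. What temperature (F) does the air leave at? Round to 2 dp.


dT = 99023/(1.08*4693) = 19.5372
T_leave = 83.0 - 19.5372 = 63.46 F

63.46 F


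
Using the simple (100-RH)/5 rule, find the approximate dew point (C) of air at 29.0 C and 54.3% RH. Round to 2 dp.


Td = 29.0 - (100-54.3)/5 = 19.86 C

19.86 C


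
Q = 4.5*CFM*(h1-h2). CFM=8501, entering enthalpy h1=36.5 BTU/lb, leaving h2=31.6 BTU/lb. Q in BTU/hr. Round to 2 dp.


Q = 4.5 * 8501 * (36.5 - 31.6) = 187447.05 BTU/hr

187447.05 BTU/hr


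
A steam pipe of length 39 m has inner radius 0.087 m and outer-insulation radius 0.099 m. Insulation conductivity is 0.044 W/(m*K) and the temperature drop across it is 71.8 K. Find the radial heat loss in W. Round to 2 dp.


Q = 2*pi*0.044*39*71.8/ln(0.099/0.087) = 5991.28 W

5991.28 W


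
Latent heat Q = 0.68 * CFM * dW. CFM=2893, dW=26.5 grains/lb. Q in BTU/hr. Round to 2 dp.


Q = 0.68 * 2893 * 26.5 = 52131.86 BTU/hr

52131.86 BTU/hr


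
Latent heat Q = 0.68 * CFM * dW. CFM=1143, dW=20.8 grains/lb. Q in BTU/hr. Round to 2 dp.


Q = 0.68 * 1143 * 20.8 = 16166.59 BTU/hr

16166.59 BTU/hr


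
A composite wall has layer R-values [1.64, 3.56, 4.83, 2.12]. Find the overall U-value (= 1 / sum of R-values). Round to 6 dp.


R_total = 1.64 + 3.56 + 4.83 + 2.12 = 12.15
U = 1/12.15 = 0.082305

0.082305


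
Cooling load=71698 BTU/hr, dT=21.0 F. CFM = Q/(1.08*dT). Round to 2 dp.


CFM = 71698 / (1.08 * 21.0) = 3161.29

3161.29 CFM


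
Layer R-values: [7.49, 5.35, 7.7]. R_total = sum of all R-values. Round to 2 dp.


R_total = 7.49 + 5.35 + 7.7 = 20.54

20.54


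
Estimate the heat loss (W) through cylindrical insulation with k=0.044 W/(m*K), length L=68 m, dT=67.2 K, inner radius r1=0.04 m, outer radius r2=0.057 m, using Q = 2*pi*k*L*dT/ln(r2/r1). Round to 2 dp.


Q = 2*pi*0.044*68*67.2/ln(0.057/0.04) = 3566.95 W

3566.95 W


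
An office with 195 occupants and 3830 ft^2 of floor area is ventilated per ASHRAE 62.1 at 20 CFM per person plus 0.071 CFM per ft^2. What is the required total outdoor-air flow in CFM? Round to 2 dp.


Total = 195*20 + 3830*0.071 = 4171.93 CFM

4171.93 CFM


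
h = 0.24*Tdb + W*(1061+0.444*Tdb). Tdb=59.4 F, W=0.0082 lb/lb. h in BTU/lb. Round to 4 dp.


h = 0.24*59.4 + 0.0082*(1061+0.444*59.4) = 23.1725 BTU/lb

23.1725 BTU/lb


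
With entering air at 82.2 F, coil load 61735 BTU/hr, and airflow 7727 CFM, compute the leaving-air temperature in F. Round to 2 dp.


dT = 61735/(1.08*7727) = 7.3977
T_leave = 82.2 - 7.3977 = 74.80 F

74.80 F


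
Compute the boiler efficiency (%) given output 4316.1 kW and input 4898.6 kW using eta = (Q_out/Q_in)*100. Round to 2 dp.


eta = (4316.1/4898.6)*100 = 88.11 %

88.11 %


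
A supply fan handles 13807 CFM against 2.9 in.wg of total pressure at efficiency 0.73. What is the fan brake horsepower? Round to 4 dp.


BHP = 13807 * 2.9 / (6356 * 0.73) = 8.6296 hp

8.6296 hp


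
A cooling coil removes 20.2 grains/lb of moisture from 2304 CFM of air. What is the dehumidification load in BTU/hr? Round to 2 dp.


Q = 0.68 * 2304 * 20.2 = 31647.74 BTU/hr

31647.74 BTU/hr


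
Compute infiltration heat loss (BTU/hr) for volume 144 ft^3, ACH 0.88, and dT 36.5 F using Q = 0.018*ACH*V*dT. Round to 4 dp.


Q = 0.018 * 0.88 * 144 * 36.5 = 83.2550 BTU/hr

83.2550 BTU/hr


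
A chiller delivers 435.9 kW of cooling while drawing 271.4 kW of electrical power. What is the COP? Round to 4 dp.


COP = 435.9 / 271.4 = 1.6061

1.6061


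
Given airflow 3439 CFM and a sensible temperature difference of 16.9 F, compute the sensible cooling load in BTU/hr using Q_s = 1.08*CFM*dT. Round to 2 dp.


Q = 1.08 * 3439 * 16.9 = 62768.63 BTU/hr

62768.63 BTU/hr


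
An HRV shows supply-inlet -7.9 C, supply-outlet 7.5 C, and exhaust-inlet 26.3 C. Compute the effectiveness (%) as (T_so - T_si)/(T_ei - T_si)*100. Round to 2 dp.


eff = (7.5-(-7.9))/(26.3-(-7.9))*100 = 45.03 %

45.03 %


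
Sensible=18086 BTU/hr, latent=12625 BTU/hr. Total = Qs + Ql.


Qt = 18086 + 12625 = 30711 BTU/hr

30711 BTU/hr


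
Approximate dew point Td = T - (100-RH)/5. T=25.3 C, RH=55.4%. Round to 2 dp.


Td = 25.3 - (100-55.4)/5 = 16.38 C

16.38 C


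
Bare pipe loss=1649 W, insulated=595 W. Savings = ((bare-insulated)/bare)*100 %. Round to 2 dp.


Savings = ((1649-595)/1649)*100 = 63.92 %

63.92 %


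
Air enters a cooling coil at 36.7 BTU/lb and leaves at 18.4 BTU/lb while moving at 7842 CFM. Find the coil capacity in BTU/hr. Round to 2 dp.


Q = 4.5 * 7842 * (36.7 - 18.4) = 645788.70 BTU/hr

645788.70 BTU/hr


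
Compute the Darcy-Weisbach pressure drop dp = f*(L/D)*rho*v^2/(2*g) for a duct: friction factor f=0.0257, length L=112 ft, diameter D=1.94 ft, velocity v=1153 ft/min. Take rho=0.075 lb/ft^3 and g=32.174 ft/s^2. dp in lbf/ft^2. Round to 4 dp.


v_fps = 1153/60 = 19.2167 ft/s
dp = 0.0257*(112/1.94)*0.075*19.2167^2/(2*32.174) = 0.6386 lbf/ft^2

0.6386 lbf/ft^2


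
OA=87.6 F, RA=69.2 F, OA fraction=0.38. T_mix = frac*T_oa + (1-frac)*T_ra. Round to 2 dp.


T_mix = 0.38*87.6 + 0.62*69.2 = 76.19 F

76.19 F


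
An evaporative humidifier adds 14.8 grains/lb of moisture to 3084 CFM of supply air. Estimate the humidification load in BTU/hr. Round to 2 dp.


Q = 0.68 * 3084 * 14.8 = 31037.38 BTU/hr

31037.38 BTU/hr


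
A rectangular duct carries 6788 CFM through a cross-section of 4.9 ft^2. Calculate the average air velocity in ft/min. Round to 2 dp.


V = 6788 / 4.9 = 1385.31 ft/min

1385.31 ft/min


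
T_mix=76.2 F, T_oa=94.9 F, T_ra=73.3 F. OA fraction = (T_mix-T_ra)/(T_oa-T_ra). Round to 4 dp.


frac = (76.2 - 73.3) / (94.9 - 73.3) = 0.1343

0.1343


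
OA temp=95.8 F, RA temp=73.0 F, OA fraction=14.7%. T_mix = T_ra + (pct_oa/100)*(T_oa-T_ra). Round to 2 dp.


T_mix = 73.0 + (14.7/100)*(95.8-73.0) = 76.35 F

76.35 F


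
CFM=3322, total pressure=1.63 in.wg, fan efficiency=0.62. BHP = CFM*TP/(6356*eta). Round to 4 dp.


BHP = 3322 * 1.63 / (6356 * 0.62) = 1.3741 hp

1.3741 hp


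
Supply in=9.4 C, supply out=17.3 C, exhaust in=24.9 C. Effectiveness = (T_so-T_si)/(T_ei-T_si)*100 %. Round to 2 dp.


eff = (17.3-9.4)/(24.9-9.4)*100 = 50.97 %

50.97 %


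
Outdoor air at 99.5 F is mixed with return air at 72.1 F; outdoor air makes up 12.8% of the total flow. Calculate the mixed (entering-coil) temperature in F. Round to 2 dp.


T_mix = 72.1 + (12.8/100)*(99.5-72.1) = 75.61 F

75.61 F


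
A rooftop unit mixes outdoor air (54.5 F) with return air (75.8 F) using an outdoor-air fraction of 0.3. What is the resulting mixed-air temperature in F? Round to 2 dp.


T_mix = 0.3*54.5 + 0.7*75.8 = 69.41 F

69.41 F


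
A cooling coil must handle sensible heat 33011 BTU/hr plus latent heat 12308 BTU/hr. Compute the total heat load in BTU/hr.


Qt = 33011 + 12308 = 45319 BTU/hr

45319 BTU/hr


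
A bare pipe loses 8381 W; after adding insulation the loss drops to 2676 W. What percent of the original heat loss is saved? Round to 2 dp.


Savings = ((8381-2676)/8381)*100 = 68.07 %

68.07 %


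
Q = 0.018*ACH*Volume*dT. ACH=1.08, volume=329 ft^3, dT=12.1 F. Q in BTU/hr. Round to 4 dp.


Q = 0.018 * 1.08 * 329 * 12.1 = 77.3887 BTU/hr

77.3887 BTU/hr


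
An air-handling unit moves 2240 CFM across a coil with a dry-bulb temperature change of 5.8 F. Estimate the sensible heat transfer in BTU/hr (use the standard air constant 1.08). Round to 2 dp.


Q = 1.08 * 2240 * 5.8 = 14031.36 BTU/hr

14031.36 BTU/hr


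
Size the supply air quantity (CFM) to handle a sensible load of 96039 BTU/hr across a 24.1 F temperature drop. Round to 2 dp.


CFM = 96039 / (1.08 * 24.1) = 3689.83

3689.83 CFM


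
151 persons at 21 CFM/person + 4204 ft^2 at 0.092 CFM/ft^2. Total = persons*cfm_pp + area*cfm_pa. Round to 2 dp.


Total = 151*21 + 4204*0.092 = 3557.77 CFM

3557.77 CFM


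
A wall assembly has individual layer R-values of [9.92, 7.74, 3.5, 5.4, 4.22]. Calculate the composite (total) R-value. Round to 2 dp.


R_total = 9.92 + 7.74 + 3.5 + 5.4 + 4.22 = 30.78

30.78


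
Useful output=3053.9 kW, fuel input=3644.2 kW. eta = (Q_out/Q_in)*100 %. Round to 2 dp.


eta = (3053.9/3644.2)*100 = 83.80 %

83.80 %


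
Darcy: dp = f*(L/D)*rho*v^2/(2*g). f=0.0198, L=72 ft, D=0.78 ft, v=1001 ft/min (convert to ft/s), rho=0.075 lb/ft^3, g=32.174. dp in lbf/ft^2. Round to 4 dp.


v_fps = 1001/60 = 16.6833 ft/s
dp = 0.0198*(72/0.78)*0.075*16.6833^2/(2*32.174) = 0.5929 lbf/ft^2

0.5929 lbf/ft^2


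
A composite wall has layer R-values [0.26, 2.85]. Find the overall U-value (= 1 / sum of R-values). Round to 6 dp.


R_total = 0.26 + 2.85 = 3.11
U = 1/3.11 = 0.321543

0.321543


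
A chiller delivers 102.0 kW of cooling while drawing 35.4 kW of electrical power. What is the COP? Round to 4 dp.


COP = 102.0 / 35.4 = 2.8814

2.8814


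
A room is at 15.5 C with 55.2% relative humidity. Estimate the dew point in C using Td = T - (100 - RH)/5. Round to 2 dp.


Td = 15.5 - (100-55.2)/5 = 6.54 C

6.54 C


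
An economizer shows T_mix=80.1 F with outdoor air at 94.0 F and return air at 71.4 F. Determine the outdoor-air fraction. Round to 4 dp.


frac = (80.1 - 71.4) / (94.0 - 71.4) = 0.3850

0.3850


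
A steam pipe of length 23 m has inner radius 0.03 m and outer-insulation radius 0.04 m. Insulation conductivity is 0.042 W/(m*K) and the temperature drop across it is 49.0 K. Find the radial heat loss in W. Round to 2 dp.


Q = 2*pi*0.042*23*49.0/ln(0.04/0.03) = 1033.81 W

1033.81 W


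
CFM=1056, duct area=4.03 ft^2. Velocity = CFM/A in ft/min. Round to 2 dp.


V = 1056 / 4.03 = 262.03 ft/min

262.03 ft/min


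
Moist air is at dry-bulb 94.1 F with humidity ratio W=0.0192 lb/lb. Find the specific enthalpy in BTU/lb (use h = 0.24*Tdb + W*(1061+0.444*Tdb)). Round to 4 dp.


h = 0.24*94.1 + 0.0192*(1061+0.444*94.1) = 43.7574 BTU/lb

43.7574 BTU/lb


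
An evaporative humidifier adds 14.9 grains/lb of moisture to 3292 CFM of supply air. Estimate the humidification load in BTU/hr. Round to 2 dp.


Q = 0.68 * 3292 * 14.9 = 33354.54 BTU/hr

33354.54 BTU/hr


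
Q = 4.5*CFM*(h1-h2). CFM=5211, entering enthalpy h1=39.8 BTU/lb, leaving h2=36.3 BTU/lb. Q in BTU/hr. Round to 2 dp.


Q = 4.5 * 5211 * (39.8 - 36.3) = 82073.25 BTU/hr

82073.25 BTU/hr


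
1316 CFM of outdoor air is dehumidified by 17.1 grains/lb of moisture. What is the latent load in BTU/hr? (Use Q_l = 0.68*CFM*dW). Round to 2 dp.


Q = 0.68 * 1316 * 17.1 = 15302.45 BTU/hr

15302.45 BTU/hr


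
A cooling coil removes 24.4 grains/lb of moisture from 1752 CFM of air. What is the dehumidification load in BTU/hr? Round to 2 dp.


Q = 0.68 * 1752 * 24.4 = 29069.18 BTU/hr

29069.18 BTU/hr


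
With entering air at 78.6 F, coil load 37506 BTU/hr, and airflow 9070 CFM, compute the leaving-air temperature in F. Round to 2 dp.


dT = 37506/(1.08*9070) = 3.8289
T_leave = 78.6 - 3.8289 = 74.77 F

74.77 F


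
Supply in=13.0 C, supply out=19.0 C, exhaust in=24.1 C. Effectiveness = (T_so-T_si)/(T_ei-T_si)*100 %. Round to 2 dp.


eff = (19.0-13.0)/(24.1-13.0)*100 = 54.05 %

54.05 %


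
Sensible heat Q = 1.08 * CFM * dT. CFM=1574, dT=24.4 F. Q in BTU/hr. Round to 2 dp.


Q = 1.08 * 1574 * 24.4 = 41478.05 BTU/hr

41478.05 BTU/hr


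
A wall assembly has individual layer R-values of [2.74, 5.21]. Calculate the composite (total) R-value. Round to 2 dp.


R_total = 2.74 + 5.21 = 7.95

7.95


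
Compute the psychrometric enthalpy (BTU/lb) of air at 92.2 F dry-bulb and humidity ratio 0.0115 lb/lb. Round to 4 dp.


h = 0.24*92.2 + 0.0115*(1061+0.444*92.2) = 34.8003 BTU/lb

34.8003 BTU/lb


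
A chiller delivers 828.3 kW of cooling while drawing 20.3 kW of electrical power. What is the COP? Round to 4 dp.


COP = 828.3 / 20.3 = 40.8030

40.8030


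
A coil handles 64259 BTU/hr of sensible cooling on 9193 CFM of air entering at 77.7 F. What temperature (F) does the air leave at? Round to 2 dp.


dT = 64259/(1.08*9193) = 6.4722
T_leave = 77.7 - 6.4722 = 71.23 F

71.23 F


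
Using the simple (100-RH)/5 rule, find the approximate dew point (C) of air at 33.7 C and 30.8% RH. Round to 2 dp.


Td = 33.7 - (100-30.8)/5 = 19.86 C

19.86 C


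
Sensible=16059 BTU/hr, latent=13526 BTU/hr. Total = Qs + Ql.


Qt = 16059 + 13526 = 29585 BTU/hr

29585 BTU/hr


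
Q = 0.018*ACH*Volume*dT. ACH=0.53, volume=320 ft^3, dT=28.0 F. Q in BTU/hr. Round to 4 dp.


Q = 0.018 * 0.53 * 320 * 28.0 = 85.4784 BTU/hr

85.4784 BTU/hr


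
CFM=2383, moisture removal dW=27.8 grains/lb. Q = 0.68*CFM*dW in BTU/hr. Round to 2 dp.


Q = 0.68 * 2383 * 27.8 = 45048.23 BTU/hr

45048.23 BTU/hr


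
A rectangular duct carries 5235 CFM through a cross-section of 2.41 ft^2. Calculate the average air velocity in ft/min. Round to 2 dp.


V = 5235 / 2.41 = 2172.20 ft/min

2172.20 ft/min


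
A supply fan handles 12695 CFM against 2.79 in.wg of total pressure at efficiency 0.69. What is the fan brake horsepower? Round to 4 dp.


BHP = 12695 * 2.79 / (6356 * 0.69) = 8.0761 hp

8.0761 hp


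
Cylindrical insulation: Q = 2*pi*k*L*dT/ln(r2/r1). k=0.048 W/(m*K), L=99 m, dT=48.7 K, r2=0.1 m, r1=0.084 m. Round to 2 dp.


Q = 2*pi*0.048*99*48.7/ln(0.1/0.084) = 8339.79 W

8339.79 W


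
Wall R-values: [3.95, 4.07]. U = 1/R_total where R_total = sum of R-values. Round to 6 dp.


R_total = 3.95 + 4.07 = 8.02
U = 1/8.02 = 0.124688

0.124688


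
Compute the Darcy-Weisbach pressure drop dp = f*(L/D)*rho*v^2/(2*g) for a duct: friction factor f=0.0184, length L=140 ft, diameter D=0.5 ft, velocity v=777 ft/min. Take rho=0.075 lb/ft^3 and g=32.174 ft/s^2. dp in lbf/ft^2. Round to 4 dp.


v_fps = 777/60 = 12.95 ft/s
dp = 0.0184*(140/0.5)*0.075*12.95^2/(2*32.174) = 1.0070 lbf/ft^2

1.0070 lbf/ft^2


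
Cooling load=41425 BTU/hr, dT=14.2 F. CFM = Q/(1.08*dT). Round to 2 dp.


CFM = 41425 / (1.08 * 14.2) = 2701.16

2701.16 CFM


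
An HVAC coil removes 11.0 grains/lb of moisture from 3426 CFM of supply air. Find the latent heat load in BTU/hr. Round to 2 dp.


Q = 0.68 * 3426 * 11.0 = 25626.48 BTU/hr

25626.48 BTU/hr


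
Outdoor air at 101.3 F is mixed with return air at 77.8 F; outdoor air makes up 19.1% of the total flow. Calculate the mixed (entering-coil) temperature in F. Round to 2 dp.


T_mix = 77.8 + (19.1/100)*(101.3-77.8) = 82.29 F

82.29 F


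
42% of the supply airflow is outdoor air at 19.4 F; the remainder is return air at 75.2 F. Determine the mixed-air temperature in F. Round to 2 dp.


T_mix = 0.42*19.4 + 0.58*75.2 = 51.76 F

51.76 F


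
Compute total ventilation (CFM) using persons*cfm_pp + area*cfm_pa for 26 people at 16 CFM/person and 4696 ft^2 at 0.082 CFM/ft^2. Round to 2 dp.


Total = 26*16 + 4696*0.082 = 801.07 CFM

801.07 CFM


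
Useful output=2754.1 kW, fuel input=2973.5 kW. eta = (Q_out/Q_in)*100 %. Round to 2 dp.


eta = (2754.1/2973.5)*100 = 92.62 %

92.62 %


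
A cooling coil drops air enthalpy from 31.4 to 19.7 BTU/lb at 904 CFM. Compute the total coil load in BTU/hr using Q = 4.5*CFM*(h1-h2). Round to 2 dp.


Q = 4.5 * 904 * (31.4 - 19.7) = 47595.60 BTU/hr

47595.60 BTU/hr


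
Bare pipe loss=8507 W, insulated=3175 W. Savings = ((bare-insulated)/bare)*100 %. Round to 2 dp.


Savings = ((8507-3175)/8507)*100 = 62.68 %

62.68 %


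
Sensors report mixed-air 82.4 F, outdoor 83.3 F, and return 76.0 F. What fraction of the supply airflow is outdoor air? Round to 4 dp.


frac = (82.4 - 76.0) / (83.3 - 76.0) = 0.8767

0.8767


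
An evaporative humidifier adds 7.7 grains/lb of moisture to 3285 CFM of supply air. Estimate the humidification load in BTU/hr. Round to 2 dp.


Q = 0.68 * 3285 * 7.7 = 17200.26 BTU/hr

17200.26 BTU/hr


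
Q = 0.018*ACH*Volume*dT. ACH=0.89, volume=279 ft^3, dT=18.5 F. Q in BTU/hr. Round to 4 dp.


Q = 0.018 * 0.89 * 279 * 18.5 = 82.6872 BTU/hr

82.6872 BTU/hr


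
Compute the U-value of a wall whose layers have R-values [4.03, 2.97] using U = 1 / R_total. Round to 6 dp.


R_total = 4.03 + 2.97 = 7.00
U = 1/7.00 = 0.142857

0.142857


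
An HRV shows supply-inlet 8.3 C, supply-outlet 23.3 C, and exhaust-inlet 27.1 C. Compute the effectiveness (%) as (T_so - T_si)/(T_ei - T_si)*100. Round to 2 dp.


eff = (23.3-8.3)/(27.1-8.3)*100 = 79.79 %

79.79 %


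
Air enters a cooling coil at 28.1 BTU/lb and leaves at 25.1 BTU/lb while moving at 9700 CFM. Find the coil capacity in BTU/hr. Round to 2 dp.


Q = 4.5 * 9700 * (28.1 - 25.1) = 130950.00 BTU/hr

130950.00 BTU/hr


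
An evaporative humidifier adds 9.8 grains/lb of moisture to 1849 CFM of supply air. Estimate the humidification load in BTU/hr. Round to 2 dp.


Q = 0.68 * 1849 * 9.8 = 12321.74 BTU/hr

12321.74 BTU/hr


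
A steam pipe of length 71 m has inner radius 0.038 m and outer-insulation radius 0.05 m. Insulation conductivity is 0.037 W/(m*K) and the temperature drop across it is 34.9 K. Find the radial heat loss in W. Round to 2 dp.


Q = 2*pi*0.037*71*34.9/ln(0.05/0.038) = 2099.05 W

2099.05 W


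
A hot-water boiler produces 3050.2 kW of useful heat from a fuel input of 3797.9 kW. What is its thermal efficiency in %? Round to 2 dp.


eta = (3050.2/3797.9)*100 = 80.31 %

80.31 %


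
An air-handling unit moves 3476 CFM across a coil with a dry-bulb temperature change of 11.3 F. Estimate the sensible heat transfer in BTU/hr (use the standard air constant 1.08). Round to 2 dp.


Q = 1.08 * 3476 * 11.3 = 42421.10 BTU/hr

42421.10 BTU/hr


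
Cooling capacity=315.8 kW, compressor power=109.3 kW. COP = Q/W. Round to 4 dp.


COP = 315.8 / 109.3 = 2.8893

2.8893


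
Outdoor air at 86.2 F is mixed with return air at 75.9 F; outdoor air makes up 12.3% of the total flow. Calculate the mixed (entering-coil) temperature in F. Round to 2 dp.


T_mix = 75.9 + (12.3/100)*(86.2-75.9) = 77.17 F

77.17 F


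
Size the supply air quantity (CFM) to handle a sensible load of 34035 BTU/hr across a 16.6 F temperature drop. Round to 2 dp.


CFM = 34035 / (1.08 * 16.6) = 1898.43

1898.43 CFM


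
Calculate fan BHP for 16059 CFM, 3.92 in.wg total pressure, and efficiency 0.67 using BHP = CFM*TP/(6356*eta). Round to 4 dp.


BHP = 16059 * 3.92 / (6356 * 0.67) = 14.7824 hp

14.7824 hp


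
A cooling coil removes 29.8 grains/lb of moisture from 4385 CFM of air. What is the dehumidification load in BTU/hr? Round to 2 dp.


Q = 0.68 * 4385 * 29.8 = 88857.64 BTU/hr

88857.64 BTU/hr


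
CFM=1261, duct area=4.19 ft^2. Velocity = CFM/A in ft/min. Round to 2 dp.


V = 1261 / 4.19 = 300.95 ft/min

300.95 ft/min


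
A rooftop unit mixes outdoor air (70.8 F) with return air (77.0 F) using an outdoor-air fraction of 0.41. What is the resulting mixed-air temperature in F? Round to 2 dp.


T_mix = 0.41*70.8 + 0.59*77.0 = 74.46 F

74.46 F


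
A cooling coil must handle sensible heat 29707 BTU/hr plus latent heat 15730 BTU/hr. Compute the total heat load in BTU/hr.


Qt = 29707 + 15730 = 45437 BTU/hr

45437 BTU/hr


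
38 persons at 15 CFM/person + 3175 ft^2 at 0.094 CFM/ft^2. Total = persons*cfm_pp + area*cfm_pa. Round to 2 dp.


Total = 38*15 + 3175*0.094 = 868.45 CFM

868.45 CFM


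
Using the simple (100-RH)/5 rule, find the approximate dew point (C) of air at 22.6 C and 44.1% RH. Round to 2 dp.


Td = 22.6 - (100-44.1)/5 = 11.42 C

11.42 C


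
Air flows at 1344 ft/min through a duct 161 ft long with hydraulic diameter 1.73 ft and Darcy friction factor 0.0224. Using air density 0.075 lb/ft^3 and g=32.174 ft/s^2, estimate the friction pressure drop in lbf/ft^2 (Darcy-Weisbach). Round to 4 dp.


v_fps = 1344/60 = 22.4 ft/s
dp = 0.0224*(161/1.73)*0.075*22.4^2/(2*32.174) = 1.2191 lbf/ft^2

1.2191 lbf/ft^2


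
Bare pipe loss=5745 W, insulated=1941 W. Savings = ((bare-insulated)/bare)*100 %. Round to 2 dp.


Savings = ((5745-1941)/5745)*100 = 66.21 %

66.21 %


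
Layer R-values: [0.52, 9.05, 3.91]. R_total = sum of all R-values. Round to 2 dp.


R_total = 0.52 + 9.05 + 3.91 = 13.48

13.48
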